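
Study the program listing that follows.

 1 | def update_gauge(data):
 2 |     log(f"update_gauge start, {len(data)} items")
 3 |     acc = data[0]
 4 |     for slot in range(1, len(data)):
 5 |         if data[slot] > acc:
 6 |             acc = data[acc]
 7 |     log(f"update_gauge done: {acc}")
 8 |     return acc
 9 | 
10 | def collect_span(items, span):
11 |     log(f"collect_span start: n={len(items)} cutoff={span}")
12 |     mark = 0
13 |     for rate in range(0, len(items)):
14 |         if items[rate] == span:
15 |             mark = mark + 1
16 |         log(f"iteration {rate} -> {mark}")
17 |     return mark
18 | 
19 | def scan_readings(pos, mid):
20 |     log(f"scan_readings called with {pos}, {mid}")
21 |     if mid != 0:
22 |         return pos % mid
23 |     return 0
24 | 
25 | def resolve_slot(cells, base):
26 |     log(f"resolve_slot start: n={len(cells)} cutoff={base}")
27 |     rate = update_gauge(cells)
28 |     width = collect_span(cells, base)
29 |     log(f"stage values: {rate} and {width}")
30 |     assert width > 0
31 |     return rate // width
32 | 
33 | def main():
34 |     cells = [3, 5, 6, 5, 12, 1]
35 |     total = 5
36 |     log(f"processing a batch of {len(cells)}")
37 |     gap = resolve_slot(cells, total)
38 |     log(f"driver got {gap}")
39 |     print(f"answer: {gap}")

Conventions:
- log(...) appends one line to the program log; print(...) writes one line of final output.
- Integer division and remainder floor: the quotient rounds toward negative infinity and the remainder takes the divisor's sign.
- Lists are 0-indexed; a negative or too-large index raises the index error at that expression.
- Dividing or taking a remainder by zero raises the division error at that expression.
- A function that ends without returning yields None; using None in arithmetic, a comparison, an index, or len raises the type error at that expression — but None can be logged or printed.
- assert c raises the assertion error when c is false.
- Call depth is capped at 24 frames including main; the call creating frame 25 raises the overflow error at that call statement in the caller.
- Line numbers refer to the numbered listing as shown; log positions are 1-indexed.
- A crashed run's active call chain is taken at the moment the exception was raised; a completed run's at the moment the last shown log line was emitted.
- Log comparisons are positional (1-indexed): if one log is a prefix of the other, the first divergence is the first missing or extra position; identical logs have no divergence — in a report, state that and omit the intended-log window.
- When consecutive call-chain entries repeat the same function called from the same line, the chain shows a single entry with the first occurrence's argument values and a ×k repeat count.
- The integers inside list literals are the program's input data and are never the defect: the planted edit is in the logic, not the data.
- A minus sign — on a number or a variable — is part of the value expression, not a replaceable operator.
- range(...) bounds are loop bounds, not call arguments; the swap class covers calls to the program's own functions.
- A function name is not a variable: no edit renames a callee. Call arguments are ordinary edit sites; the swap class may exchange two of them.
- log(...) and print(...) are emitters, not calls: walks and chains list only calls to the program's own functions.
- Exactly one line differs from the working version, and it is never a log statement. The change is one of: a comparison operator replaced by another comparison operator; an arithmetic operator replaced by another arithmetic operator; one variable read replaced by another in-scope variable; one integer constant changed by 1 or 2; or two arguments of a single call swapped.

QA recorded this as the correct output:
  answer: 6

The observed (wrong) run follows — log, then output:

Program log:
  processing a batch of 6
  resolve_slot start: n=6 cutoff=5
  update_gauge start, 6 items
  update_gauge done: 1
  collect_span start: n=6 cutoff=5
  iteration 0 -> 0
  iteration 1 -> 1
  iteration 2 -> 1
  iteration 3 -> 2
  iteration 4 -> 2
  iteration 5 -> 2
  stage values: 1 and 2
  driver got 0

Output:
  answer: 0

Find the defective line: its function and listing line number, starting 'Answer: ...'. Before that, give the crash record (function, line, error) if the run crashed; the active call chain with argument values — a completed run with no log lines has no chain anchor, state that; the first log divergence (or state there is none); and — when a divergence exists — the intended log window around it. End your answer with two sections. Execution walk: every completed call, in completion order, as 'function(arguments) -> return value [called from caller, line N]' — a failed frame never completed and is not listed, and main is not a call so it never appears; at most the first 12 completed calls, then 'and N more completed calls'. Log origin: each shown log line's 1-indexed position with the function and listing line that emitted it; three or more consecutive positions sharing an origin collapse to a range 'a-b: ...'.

Answer: the defect is in update_gauge at line 6.
The tell: The log first diverges at position 4: the faulty run prints 'update_gauge done: 1' where the working version prints 'update_gauge done: 12'.
Call chain: main.
First divergence: position 4 — shown 'update_gauge done: 1', intended 'update_gauge done: 12'.
Intended log window:
  2: resolve_slot start: n=6 cutoff=5
  3: update_gauge start, 6 items
  4: update_gauge done: 12
  5: collect_span start: n=6 cutoff=5
Execution walk:
  update_gauge([3, 5, 6, 5, 12, 1]) -> 1  [called from resolve_slot, line 27]
  collect_span([3, 5, 6, 5, 12, 1], 5) -> 2  [called from resolve_slot, line 28]
  resolve_slot([3, 5, 6, 5, 12, 1], 5) -> 0  [called from main, line 37]
Origin of each log line:
  1 — main, line 36
  2 — resolve_slot, line 26
  3 — update_gauge, line 2
  4 — update_gauge, line 7
  5 — collect_span, line 11
  6-11 — collect_span, line 16
  12 — resolve_slot, line 29
  13 — main, line 38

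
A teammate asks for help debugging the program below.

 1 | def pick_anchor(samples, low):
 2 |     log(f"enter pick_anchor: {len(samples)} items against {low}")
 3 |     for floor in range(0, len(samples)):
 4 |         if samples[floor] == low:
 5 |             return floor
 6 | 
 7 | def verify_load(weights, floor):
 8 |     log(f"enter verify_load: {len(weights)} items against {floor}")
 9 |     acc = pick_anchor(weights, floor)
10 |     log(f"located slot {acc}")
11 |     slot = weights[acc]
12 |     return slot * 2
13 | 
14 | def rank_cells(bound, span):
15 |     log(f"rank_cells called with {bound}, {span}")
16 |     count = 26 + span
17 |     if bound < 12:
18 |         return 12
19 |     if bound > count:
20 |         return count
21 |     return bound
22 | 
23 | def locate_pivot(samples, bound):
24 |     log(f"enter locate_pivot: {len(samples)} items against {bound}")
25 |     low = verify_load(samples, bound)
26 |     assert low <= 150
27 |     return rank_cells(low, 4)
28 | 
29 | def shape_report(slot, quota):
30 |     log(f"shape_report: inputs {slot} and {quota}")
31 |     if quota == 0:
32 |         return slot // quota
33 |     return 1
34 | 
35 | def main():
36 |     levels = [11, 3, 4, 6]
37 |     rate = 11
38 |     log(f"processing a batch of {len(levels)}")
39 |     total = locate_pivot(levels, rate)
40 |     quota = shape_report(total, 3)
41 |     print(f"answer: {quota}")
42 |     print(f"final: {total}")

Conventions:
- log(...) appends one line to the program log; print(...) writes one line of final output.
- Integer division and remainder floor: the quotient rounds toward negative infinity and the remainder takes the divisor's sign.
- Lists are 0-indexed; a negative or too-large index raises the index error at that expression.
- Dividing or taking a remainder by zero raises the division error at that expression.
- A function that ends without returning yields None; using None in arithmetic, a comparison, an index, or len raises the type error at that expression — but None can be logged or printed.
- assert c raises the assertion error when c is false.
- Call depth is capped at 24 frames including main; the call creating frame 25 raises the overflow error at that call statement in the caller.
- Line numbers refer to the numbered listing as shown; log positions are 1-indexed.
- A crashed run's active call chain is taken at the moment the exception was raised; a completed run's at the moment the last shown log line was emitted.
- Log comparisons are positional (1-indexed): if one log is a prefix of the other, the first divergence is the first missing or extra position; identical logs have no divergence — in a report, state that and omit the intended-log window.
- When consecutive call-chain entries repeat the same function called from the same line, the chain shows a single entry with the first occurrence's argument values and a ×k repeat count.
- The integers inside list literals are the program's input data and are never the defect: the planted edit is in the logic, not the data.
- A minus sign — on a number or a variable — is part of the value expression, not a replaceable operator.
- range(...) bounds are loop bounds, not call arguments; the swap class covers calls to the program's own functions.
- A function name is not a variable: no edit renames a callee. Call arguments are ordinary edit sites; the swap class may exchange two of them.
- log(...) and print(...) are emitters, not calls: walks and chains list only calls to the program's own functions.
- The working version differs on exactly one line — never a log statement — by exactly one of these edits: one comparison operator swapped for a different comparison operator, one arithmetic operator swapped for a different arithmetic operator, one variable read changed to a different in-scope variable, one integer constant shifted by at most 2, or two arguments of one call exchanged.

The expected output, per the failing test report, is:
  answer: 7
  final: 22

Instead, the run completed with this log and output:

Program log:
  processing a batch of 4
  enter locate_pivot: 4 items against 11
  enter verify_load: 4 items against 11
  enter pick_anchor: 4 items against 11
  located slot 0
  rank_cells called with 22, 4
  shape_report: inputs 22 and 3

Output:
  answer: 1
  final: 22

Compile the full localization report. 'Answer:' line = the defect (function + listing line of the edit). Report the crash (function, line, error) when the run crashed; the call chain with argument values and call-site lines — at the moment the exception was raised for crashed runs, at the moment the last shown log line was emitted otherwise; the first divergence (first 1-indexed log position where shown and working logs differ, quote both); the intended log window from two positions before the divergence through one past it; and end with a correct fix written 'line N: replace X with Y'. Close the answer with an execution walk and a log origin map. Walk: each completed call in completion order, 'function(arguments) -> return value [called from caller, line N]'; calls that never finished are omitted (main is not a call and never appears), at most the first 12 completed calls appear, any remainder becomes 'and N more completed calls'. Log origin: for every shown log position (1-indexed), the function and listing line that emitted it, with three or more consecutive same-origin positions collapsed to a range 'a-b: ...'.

Answer: the defect is in shape_report at line 31.
Key observation: Every logged value matches the working version; the printed result is what differs.
Call chain: main -> shape_report(22, 3) (called at line 40).
First divergence: there is none — every log position agrees.
Execution walk:
  pick_anchor([11, 3, 4, 6], 11) -> 0  [called from verify_load, line 9]
  verify_load([11, 3, 4, 6], 11) -> 22  [called from locate_pivot, line 25]
  rank_cells(22, 4) -> 22  [called from locate_pivot, line 27]
  locate_pivot([11, 3, 4, 6], 11) -> 22  [called from main, line 39]
  shape_report(22, 3) -> 1  [called from main, line 40]
Log origins:
  1: emitted by main (line 38)
  2: emitted by locate_pivot (line 24)
  3: emitted by verify_load (line 8)
  4: emitted by pick_anchor (line 2)
  5: emitted by verify_load (line 10)
  6: emitted by rank_cells (line 15)
  7: emitted by shape_report (line 30)
A correct fix: line 31: replace `==` with `!=`.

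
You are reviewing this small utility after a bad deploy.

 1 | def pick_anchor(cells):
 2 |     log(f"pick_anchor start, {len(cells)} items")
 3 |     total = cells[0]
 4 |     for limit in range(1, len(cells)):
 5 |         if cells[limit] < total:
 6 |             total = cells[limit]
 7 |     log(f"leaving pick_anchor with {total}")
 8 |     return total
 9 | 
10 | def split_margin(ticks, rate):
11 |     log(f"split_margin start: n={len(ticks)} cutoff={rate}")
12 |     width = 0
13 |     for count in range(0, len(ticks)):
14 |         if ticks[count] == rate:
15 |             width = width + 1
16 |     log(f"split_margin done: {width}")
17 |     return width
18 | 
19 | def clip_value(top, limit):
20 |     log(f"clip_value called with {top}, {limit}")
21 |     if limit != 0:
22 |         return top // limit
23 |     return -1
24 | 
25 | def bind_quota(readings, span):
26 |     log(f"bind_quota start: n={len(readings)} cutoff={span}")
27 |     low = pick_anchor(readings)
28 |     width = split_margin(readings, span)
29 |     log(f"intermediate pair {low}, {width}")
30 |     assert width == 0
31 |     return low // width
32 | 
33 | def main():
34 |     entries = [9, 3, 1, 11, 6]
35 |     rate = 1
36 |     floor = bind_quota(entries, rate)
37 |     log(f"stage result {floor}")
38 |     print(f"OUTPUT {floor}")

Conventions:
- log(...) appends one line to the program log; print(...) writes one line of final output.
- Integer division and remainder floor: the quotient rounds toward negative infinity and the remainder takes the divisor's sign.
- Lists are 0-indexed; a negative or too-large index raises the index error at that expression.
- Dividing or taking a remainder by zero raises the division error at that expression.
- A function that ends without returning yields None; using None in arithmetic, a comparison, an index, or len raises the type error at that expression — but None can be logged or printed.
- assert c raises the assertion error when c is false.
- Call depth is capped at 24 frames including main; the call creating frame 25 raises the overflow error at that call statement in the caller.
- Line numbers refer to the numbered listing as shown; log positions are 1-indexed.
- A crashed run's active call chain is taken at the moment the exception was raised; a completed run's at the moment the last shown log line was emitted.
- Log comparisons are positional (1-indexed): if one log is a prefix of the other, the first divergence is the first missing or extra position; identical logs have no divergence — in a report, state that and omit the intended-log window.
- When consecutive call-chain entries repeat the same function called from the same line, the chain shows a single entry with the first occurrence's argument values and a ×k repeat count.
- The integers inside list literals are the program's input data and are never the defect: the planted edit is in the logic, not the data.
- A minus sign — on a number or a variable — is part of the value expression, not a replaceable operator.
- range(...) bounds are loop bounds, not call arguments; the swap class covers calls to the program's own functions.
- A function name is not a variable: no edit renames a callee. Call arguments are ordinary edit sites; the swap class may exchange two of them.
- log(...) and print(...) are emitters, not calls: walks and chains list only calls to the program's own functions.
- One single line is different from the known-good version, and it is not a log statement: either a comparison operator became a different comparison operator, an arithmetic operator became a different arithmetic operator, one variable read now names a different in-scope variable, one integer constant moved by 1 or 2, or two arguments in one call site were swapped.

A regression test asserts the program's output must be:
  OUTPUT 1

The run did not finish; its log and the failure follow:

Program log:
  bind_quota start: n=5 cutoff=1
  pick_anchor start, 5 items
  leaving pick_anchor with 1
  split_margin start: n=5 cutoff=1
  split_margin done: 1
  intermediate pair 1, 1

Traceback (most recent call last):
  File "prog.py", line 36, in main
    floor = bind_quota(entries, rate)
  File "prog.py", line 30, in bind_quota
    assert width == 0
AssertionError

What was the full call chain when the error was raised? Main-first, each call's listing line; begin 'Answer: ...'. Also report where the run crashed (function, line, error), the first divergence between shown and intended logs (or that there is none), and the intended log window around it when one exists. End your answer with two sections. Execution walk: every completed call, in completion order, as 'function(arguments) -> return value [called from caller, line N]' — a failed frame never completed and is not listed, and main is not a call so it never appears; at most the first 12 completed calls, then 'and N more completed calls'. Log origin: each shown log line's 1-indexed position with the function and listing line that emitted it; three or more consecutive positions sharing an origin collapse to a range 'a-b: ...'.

Answer: main -> bind_quota (called at line 36).
Core observation: The shown log is a 6-line prefix of the intended one, whose next entry is 'stage result 1'.
Crash: bind_quota, line 30, AssertionError.
First divergence: position 7; the shown log stops at 6 lines while the working version next logs 'stage result 1'.
Intended log window:
  5: split_margin done: 1
  6: intermediate pair 1, 1
  7: stage result 1
Execution walk:
  pick_anchor([9, 3, 1, 11, 6]) -> 1  [called from bind_quota, line 27]
  split_margin([9, 3, 1, 11, 6], 1) -> 1  [called from bind_quota, line 28]
Origin of each log line:
  1: from bind_quota, line 26
  2: from pick_anchor, line 2
  3: from pick_anchor, line 7
  4: from split_margin, line 11
  5: from split_margin, line 16
  6: from bind_quota, line 29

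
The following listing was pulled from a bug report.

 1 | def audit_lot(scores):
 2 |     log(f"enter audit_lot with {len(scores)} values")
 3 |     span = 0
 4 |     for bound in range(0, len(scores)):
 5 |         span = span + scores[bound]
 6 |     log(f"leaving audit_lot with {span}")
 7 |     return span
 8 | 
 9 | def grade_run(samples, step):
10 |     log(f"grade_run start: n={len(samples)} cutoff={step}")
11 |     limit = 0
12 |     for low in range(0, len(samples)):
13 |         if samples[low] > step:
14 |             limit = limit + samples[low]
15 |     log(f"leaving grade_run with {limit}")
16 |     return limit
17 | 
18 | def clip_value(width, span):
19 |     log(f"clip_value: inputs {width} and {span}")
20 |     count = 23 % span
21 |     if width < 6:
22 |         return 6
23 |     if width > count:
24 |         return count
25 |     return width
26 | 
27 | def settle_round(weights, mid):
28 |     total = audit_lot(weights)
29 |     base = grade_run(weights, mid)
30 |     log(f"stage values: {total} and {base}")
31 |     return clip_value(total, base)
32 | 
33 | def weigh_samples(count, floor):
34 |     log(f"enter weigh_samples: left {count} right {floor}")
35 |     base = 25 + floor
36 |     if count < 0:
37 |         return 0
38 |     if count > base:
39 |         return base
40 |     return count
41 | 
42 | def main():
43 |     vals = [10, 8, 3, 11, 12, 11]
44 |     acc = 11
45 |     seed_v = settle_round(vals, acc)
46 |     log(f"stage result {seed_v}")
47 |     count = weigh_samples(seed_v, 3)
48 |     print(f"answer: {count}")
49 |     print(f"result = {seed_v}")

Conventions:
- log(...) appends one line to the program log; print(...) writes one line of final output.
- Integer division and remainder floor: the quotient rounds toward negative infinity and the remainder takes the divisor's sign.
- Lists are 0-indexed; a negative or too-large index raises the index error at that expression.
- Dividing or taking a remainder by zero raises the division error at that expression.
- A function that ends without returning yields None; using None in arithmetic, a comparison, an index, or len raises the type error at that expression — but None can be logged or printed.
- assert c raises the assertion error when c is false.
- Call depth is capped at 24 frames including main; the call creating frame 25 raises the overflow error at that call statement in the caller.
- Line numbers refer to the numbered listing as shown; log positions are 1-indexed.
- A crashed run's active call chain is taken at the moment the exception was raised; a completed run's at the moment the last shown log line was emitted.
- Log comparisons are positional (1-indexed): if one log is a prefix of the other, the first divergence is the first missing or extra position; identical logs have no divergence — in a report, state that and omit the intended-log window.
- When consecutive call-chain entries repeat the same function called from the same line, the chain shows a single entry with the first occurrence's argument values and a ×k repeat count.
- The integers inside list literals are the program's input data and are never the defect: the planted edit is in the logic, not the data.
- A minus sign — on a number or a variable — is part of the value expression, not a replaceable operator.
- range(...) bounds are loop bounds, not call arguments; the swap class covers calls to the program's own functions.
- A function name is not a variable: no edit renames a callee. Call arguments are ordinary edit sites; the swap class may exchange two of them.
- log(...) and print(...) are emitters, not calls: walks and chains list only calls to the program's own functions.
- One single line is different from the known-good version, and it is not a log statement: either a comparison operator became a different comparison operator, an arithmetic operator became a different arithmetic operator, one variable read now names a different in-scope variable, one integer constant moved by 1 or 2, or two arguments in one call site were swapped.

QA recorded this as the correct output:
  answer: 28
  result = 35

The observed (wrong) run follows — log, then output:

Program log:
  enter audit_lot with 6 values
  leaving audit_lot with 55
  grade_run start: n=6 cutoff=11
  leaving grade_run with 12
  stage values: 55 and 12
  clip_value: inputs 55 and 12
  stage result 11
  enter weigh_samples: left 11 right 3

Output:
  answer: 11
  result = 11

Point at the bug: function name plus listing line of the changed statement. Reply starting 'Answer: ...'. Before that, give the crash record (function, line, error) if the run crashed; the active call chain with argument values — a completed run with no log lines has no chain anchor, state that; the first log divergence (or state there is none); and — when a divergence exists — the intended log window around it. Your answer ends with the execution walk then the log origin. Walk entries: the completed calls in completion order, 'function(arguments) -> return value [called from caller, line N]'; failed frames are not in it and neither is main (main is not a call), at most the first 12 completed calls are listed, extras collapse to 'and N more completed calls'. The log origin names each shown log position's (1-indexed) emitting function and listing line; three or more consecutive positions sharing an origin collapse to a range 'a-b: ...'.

Answer: the defect is in clip_value at line 20.
Key observation: Log line 7 is where behavior first shows: 'stage result 11' appears instead of 'stage result 35'.
Call chain: main -> weigh_samples(11, 3) (called at line 47).
First divergence: position 7; shown 'stage result 11' vs intended 'stage result 35'.
Intended log window:
  5: stage values: 55 and 12
  6: clip_value: inputs 55 and 12
  7: stage result 35
  8: enter weigh_samples: left 35 right 3
Execution walk:
  audit_lot([10, 8, 3, 11, 12, 11]) -> 55  [called from settle_round, line 28]
  grade_run([10, 8, 3, 11, 12, 11], 11) -> 12  [called from settle_round, line 29]
  clip_value(55, 12) -> 11  [called from settle_round, line 31]
  settle_round([10, 8, 3, 11, 12, 11], 11) -> 11  [called from main, line 45]
  weigh_samples(11, 3) -> 11  [called from main, line 47]
Log line origins:
  1: emitted by audit_lot (line 2)
  2: emitted by audit_lot (line 6)
  3: emitted by grade_run (line 10)
  4: emitted by grade_run (line 15)
  5: emitted by settle_round (line 30)
  6: emitted by clip_value (line 19)
  7: emitted by main (line 46)
  8: emitted by weigh_samples (line 34)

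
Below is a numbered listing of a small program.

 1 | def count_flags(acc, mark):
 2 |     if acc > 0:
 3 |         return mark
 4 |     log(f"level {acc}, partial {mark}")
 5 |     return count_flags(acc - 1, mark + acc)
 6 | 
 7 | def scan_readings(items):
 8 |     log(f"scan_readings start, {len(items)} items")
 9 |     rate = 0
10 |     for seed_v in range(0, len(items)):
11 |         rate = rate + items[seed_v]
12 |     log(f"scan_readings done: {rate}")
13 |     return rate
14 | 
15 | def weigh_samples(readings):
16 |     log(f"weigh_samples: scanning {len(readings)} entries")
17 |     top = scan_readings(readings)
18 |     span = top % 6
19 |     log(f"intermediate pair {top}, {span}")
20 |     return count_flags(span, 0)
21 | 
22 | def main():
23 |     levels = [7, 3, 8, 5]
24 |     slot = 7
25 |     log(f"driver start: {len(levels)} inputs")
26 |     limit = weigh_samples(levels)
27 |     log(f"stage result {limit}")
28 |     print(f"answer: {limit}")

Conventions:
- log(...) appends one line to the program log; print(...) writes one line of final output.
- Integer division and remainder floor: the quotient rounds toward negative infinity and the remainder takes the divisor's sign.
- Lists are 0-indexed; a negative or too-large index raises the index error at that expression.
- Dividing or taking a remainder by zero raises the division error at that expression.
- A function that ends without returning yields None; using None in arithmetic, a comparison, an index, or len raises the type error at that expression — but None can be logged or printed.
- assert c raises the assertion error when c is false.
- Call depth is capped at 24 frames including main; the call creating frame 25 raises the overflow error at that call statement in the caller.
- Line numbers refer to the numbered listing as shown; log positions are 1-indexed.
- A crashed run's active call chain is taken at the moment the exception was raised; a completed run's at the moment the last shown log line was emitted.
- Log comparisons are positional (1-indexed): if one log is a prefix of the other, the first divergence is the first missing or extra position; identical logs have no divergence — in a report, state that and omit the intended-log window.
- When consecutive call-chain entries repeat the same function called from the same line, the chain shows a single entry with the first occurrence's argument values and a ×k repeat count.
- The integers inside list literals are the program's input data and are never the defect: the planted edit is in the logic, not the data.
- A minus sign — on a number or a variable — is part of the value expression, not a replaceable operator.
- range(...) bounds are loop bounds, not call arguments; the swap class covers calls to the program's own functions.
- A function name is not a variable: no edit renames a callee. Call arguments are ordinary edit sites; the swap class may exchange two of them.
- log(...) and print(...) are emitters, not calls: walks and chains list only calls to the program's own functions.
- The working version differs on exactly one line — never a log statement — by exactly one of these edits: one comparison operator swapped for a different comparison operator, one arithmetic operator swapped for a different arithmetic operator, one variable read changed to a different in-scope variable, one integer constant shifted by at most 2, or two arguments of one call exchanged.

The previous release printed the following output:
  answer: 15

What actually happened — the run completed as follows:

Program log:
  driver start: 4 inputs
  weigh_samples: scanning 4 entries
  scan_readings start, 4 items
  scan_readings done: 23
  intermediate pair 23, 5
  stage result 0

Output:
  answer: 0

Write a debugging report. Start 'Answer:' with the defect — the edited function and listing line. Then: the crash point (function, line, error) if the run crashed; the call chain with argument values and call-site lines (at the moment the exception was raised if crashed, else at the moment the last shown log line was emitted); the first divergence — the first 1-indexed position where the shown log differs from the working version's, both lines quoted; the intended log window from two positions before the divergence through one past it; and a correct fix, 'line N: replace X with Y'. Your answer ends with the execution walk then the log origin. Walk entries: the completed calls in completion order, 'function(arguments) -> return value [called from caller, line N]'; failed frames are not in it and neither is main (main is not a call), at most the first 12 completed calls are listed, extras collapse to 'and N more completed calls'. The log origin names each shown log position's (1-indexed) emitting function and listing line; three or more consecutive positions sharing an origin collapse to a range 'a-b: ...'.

Answer: the defect is in count_flags at line 2.
Key fact: At log position 6 the runs split — shown 'stage result 0', but the working version logs 'level 5, partial 0'.
Call chain: main.
First divergence: position 6 — the shown line 'stage result 0' should read 'level 5, partial 0'.
Intended log window:
  4: scan_readings done: 23
  5: intermediate pair 23, 5
  6: level 5, partial 0
  7: level 4, partial 5
Execution walk:
  scan_readings([7, 3, 8, 5]) -> 23  [called from weigh_samples, line 17]
  count_flags(5, 0) -> 0  [called from weigh_samples, line 20]
  weigh_samples([7, 3, 8, 5]) -> 0  [called from main, line 26]
Log origins:
  1: logged in main at line 25
  2: logged in weigh_samples at line 16
  3: logged in scan_readings at line 8
  4: logged in scan_readings at line 12
  5: logged in weigh_samples at line 19
  6: logged in main at line 27
A correct fix: line 2: replace `>` with `<=`.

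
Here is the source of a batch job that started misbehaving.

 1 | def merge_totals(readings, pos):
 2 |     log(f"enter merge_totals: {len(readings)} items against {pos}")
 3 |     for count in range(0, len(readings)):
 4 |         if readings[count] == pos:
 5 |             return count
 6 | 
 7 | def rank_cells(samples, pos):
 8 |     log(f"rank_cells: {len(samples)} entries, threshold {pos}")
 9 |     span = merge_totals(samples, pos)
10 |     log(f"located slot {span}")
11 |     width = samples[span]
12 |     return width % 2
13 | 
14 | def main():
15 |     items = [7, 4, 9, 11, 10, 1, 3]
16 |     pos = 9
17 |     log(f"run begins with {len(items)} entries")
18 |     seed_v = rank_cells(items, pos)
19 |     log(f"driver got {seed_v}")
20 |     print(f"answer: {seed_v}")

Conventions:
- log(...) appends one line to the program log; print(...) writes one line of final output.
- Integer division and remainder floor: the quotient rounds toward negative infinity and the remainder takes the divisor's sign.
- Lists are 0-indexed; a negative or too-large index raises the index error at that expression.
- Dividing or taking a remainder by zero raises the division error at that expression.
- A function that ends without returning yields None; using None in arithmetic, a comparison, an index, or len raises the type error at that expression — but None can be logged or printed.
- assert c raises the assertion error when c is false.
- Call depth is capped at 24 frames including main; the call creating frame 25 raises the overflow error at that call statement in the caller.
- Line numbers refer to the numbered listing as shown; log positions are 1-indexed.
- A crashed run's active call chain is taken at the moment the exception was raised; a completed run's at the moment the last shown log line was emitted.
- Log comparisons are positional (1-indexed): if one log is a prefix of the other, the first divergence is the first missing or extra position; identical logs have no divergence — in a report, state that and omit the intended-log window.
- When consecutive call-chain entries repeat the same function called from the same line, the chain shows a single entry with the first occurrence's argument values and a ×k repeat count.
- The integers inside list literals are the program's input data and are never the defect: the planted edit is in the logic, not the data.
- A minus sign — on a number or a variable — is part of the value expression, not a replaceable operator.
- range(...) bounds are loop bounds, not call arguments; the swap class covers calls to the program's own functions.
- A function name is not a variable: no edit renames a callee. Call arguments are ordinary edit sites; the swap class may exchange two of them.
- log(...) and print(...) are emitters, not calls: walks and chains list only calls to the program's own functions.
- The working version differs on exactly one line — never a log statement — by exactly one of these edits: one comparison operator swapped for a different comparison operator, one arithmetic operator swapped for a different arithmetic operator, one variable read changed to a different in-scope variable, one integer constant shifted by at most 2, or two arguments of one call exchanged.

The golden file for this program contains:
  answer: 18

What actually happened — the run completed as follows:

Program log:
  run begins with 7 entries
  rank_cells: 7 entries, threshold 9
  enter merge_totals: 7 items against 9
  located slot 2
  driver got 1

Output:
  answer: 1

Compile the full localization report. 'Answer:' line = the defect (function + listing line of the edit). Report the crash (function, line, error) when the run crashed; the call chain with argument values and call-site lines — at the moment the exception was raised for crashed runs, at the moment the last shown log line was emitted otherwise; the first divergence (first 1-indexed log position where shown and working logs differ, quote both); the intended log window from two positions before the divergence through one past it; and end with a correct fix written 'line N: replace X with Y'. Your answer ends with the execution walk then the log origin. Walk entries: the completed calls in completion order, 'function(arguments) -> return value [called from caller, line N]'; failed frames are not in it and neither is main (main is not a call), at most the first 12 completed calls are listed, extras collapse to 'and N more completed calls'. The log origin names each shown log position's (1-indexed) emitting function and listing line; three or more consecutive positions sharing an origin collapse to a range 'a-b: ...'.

Answer: the defect is in rank_cells at line 12.
The tell: The earliest visible damage is log position 5 — 'driver got 1' rather than the intended 'driver got 18'.
Call chain: main.
First divergence: position 5 — shown 'driver got 1', intended 'driver got 18'.
Intended log window:
  3: enter merge_totals: 7 items against 9
  4: located slot 2
  5: driver got 18
Execution walk:
  merge_totals([7, 4, 9, 11, 10, 1, 3], 9) -> 2  [called from rank_cells, line 9]
  rank_cells([7, 4, 9, 11, 10, 1, 3], 9) -> 1  [called from main, line 18]
Log line origins:
  1: logged in main at line 17
  2: logged in rank_cells at line 8
  3: logged in merge_totals at line 2
  4: logged in rank_cells at line 10
  5: logged in main at line 19
A correct fix: line 12: replace `%` with `*`.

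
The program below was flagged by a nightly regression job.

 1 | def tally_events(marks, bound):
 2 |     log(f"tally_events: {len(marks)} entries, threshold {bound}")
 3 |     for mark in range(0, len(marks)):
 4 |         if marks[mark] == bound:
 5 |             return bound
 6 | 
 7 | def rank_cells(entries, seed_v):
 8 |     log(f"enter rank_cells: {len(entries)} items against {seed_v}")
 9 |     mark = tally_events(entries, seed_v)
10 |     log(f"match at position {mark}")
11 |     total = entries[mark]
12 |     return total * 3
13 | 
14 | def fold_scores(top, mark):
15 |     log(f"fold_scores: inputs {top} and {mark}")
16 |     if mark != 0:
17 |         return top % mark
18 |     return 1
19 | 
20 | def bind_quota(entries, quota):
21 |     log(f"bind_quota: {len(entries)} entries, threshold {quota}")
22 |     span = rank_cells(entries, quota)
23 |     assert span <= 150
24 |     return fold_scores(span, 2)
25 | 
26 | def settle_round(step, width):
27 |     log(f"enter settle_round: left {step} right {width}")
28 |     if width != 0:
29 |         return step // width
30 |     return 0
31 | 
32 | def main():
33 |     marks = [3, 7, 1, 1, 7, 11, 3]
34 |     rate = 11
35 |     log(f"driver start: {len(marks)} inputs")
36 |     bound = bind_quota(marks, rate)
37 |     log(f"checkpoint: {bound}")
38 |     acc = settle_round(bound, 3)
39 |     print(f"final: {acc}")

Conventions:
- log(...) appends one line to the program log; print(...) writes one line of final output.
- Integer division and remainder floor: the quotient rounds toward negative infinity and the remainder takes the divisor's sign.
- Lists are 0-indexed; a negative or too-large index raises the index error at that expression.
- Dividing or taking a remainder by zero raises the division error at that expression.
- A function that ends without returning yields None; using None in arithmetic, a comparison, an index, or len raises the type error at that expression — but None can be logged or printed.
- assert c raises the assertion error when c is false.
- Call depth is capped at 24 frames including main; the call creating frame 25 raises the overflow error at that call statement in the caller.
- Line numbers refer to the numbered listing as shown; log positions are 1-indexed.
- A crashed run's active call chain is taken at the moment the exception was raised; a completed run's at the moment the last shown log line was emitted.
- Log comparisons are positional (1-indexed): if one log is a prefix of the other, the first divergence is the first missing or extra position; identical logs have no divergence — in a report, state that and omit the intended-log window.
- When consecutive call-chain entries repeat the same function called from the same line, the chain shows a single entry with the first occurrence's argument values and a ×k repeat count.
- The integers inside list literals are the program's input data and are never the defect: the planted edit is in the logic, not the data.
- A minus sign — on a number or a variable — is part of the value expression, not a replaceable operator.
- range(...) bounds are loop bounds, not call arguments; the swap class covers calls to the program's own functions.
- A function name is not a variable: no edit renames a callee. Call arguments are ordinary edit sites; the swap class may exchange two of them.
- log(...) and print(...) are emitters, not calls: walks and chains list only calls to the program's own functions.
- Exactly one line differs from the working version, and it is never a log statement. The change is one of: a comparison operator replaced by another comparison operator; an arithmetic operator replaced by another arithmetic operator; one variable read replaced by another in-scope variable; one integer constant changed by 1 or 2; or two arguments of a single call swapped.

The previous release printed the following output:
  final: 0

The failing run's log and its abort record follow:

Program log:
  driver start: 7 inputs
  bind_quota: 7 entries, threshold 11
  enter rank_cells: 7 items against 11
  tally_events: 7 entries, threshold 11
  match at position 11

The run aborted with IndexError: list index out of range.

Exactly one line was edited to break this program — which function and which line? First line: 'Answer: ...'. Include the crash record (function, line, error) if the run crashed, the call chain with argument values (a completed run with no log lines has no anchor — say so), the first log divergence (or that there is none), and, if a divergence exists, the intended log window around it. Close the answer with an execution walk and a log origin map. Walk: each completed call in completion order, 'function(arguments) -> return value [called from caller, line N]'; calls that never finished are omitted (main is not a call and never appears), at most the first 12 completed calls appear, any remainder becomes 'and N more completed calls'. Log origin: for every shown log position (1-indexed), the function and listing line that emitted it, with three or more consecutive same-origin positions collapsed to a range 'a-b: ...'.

Answer: the defect is in tally_events at line 5.
Core observation: Position 5 is the first bad log line: 'match at position 11' should read 'match at position 5'.
Crash: rank_cells, line 11, IndexError.
Call chain: main -> bind_quota([3, 7, 1, 1, 7, 11, 3], 11) (called at line 36) -> rank_cells([3, 7, 1, 1, 7, 11, 3], 11) (called at line 22).
First divergence: at position 5 the run shows 'match at position 11' where the working version logs 'match at position 5'.
Intended log window:
  3: enter rank_cells: 7 items against 11
  4: tally_events: 7 entries, threshold 11
  5: match at position 5
  6: fold_scores: inputs 33 and 2
Execution walk:
  tally_events([3, 7, 1, 1, 7, 11, 3], 11) -> 11  [called from rank_cells, line 9]
Log origins:
  1: from main, line 35
  2: from bind_quota, line 21
  3: from rank_cells, line 8
  4: from tally_events, line 2
  5: from rank_cells, line 10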